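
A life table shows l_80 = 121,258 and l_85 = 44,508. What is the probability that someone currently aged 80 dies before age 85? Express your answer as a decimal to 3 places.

P(die before 85 | alive at 80) = 1 − l_85/l_80 = 1 − 44,508/121,258 = (76,750)/121,258 = 0.632948.

0.633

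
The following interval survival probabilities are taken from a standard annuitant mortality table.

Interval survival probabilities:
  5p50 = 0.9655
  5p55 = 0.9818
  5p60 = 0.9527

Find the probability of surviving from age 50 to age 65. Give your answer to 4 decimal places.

0.9031

The overall survival probability is 0.9655 × 0.9818 × 0.9527.
= 0.903091.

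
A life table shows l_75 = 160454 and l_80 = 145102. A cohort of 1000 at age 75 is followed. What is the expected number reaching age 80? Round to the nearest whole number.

The relevant probability is 145102/160454 = 0.904321.
Expected number = 1000 × 0.904321 = 904.

904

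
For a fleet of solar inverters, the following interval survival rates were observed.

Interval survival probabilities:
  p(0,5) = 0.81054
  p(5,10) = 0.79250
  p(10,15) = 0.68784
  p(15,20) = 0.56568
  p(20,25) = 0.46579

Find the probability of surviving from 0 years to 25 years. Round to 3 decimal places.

Survival from 0 to 25 is the product of surviving each interval: 0.81054 × 0.79250 × 0.68784 × 0.56568 × 0.46579.
= 0.116419.

0.116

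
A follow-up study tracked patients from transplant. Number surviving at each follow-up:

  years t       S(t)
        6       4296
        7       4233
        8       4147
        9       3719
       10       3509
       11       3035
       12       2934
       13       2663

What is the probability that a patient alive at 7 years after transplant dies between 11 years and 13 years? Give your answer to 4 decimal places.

0.0879

This is the probability of reaching 11 but not 13, conditional on being alive at 7: (S(11) − S(13)) / S(7).
= (3035 − 2663) / 4233 = 372 / 4233 = 0.087881.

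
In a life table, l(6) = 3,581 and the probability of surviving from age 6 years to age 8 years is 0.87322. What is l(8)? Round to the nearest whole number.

3127

l(8) = l(6) × p = 3,581 × 0.87322 = 3127.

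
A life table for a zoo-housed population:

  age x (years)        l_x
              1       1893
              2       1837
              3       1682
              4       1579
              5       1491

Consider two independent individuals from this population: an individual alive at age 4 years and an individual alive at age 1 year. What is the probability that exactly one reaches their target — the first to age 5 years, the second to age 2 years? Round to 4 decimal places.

p₁ = l_5/l_4 = 1491/1579 = 0.944269; p₂ = l_2/l_1 = 1837/1893 = 0.970417.
P(exactly one) = p₁(1−p₂) + (1−p₁)p₂ = 0.027934 + 0.054082 = 0.082017.

0.0820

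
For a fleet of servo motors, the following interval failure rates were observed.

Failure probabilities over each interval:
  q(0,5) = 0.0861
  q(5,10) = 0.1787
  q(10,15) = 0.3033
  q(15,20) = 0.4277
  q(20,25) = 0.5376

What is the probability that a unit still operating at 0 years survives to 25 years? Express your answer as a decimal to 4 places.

0.1384

Survival from 0 to 25 is the product of surviving each interval: (1 − 0.0861) × (1 − 0.1787) × (1 − 0.3033) × (1 − 0.4277) × (1 − 0.5376).
= 0.9139 × 0.8213 × 0.6967 × 0.5723 × 0.4624 = 0.138385.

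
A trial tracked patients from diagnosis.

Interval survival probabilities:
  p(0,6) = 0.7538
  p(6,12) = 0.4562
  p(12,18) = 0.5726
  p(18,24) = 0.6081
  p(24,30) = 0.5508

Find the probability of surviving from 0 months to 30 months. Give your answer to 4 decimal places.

0.0660

Survival from 0 to 30 is the product of surviving each interval: 0.7538 × 0.4562 × 0.5726 × 0.6081 × 0.5508.
= 0.065953.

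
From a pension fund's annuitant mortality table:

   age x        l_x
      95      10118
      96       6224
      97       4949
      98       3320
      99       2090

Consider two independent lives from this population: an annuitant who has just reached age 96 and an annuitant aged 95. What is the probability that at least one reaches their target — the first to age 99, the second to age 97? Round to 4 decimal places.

p₁ = l_99/l_96 = 2090/6224 = 0.335797; p₂ = l_97/l_95 = 4949/10118 = 0.489128.
P(at least one) = 1 − (1−p₁)(1−p₂) = 1 − 0.664203 × 0.510872 = 0.660677.

0.6607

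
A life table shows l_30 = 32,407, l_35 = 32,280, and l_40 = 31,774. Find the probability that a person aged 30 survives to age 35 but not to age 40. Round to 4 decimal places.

We want 5|5q30 = (l_35 − l_40)/l_30.
This is the probability of reaching 35 but not 40, conditional on being alive at 30: (l_35 − l_40) / l_30.
= (32,280 − 31,774) / 32,407 = 506 / 32,407 = 0.015614.

0.0156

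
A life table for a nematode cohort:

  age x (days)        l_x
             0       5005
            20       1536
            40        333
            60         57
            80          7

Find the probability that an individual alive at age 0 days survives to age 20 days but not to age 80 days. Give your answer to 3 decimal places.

This is the probability of reaching 20 but not 80, conditional on being alive at 0: (l_20 − l_80) / l_0.
= (1536 − 7) / 5005 = 1529 / 5005 = 0.305495.

0.305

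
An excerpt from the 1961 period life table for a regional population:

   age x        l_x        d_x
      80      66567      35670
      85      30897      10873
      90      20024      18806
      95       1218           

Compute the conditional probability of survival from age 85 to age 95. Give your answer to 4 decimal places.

The conditional survival probability is l_95/l_85 = 1218/30897 = 0.039421.

0.0394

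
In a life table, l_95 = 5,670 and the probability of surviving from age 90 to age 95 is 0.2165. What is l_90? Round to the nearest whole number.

l_90 = l_95 / p = 5,670 / 0.2165 = 26189.

26189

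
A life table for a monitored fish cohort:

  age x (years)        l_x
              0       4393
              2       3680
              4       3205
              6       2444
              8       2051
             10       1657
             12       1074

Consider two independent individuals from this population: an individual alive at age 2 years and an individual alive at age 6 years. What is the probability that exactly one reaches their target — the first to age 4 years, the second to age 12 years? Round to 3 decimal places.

p₁ = l_4/l_2 = 3205/3680 = 0.870924; p₂ = l_12/l_6 = 1074/2444 = 0.439444.
P(exactly one) = p₁(1−p₂) + (1−p₁)p₂ = 0.488202 + 0.056722 = 0.544923.

0.545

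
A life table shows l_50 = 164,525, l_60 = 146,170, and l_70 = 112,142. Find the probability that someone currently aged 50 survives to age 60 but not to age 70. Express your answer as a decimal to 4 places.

We want 10|10q50 = (l_60 − l_70)/l_50.
This is the probability of reaching 60 but not 70, conditional on being alive at 50: (l_60 − l_70) / l_50.
= (146,170 − 112,142) / 164,525 = 34,028 / 164,525 = 0.206826.

0.2068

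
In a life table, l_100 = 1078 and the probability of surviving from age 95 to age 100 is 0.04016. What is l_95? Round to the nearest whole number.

l_95 = l_100 / p = 1078 / 0.04016 = 26843.

26843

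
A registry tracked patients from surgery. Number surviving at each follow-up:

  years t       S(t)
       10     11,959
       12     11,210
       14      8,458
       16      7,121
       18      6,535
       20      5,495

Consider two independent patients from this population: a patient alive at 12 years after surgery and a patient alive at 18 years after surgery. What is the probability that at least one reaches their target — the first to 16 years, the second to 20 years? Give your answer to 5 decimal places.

0.94195

p₁ = S(16)/S(12) = 7,121/11,210 = 0.635236; p₂ = S(20)/S(18) = 5,495/6,535 = 0.840857.
P(at least one) = 1 − (1−p₁)(1−p₂) = 1 − 0.364764 × 0.159143 = 0.941950.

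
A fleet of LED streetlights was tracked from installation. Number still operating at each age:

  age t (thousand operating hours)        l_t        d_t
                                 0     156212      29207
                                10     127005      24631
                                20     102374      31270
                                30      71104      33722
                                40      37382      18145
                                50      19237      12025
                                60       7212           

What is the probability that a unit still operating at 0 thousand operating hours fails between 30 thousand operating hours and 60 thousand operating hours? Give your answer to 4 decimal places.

0.4090

This is the probability of reaching 30 but not 60, conditional on being operational at 0: (l_30 − l_60) / l_0.
= (71104 − 7212) / 156212 = 63892 / 156212 = 0.409008.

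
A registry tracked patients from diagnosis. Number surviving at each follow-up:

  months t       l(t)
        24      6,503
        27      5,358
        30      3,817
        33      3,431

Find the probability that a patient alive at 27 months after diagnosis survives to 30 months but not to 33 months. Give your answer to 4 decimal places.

This is the probability of reaching 30 but not 33, conditional on being alive at 27: (l(30) − l(33)) / l(27).
= (3,817 − 3,431) / 5,358 = 386 / 5,358 = 0.072042.

0.0720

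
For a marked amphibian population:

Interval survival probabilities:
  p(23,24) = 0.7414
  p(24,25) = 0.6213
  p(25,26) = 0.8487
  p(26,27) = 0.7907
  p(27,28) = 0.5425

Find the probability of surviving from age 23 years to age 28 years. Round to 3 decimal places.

Chaining the interval survival probabilities: 0.7414 × 0.6213 × 0.8487 × 0.7907 × 0.5425.
= 0.167695.

0.168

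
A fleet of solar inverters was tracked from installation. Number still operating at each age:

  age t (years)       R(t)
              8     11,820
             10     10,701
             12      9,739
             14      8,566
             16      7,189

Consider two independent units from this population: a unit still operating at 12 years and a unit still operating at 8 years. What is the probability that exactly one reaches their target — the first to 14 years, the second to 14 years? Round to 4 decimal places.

p₁ = R(14)/R(12) = 8,566/9,739 = 0.879556; p₂ = R(14)/R(8) = 8,566/11,820 = 0.724704.
P(exactly one) = p₁(1−p₂) + (1−p₁)p₂ = 0.242138 + 0.087286 = 0.329424.

0.3294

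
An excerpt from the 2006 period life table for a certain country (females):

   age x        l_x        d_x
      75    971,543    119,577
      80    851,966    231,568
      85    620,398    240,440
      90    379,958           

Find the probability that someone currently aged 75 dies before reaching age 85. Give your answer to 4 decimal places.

P(die before 85 | alive at 75) = 1 − l_85/l_75 = 1 − 620,398/971,543 = (351,145)/971,543 = 0.361430.

0.3614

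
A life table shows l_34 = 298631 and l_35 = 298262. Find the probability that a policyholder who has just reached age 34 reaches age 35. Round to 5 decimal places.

0.99876

The conditional survival probability is l_35/l_34 = 298262/298631 = 0.998764.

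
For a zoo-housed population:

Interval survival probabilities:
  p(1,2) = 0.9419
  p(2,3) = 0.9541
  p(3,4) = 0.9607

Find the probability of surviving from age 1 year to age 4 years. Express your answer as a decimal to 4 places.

0.8633

P(survive 1→4) = 0.9419 × 0.9541 × 0.9607.
= 0.863349.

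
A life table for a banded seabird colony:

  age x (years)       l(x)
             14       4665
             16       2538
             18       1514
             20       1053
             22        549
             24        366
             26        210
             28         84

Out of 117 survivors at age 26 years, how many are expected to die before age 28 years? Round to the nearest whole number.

The relevant probability is 1 − 84/210 = 0.600000.
Expected number = 117 × 0.600000 = 70.

70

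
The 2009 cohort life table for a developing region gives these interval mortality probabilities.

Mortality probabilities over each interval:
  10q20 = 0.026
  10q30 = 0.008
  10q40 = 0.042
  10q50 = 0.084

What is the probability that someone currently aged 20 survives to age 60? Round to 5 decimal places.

0.84787

Chaining the interval survival probabilities: (1 − 0.026) × (1 − 0.008) × (1 − 0.042) × (1 − 0.084).
= 0.974 × 0.992 × 0.958 × 0.916 = 0.847875.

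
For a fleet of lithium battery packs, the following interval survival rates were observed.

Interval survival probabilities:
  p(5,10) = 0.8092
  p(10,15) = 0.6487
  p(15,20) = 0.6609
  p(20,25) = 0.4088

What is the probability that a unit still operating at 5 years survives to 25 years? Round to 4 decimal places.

0.1418

The overall survival probability is 0.8092 × 0.6487 × 0.6609 × 0.4088.
= 0.141823.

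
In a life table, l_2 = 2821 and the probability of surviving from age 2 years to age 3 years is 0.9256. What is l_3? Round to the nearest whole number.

l_3 = l_2 × p = 2821 × 0.9256 = 2611.

2611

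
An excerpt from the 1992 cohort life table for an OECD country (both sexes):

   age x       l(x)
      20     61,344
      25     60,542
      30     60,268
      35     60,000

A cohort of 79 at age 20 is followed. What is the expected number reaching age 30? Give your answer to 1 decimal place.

The relevant probability is 60,268/61,344 = 0.982460.
Expected number = 79 × 0.982460 = 77.6.

77.6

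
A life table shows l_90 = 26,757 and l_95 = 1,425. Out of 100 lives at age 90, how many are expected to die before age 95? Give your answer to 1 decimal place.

The relevant probability is 1 − 1,425/26,757 = 0.946743.
Expected number = 100 × 0.946743 = 94.7.

94.7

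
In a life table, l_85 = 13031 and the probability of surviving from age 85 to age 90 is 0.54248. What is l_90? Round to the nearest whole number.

7069

l_90 = l_85 × p = 13031 × 0.54248 = 7069.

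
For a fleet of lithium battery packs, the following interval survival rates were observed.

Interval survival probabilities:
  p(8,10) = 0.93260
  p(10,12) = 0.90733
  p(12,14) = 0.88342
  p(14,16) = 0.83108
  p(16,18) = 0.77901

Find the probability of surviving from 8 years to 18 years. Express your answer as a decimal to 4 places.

0.4840

Chaining the interval survival probabilities: 0.93260 × 0.90733 × 0.88342 × 0.83108 × 0.77901.
= 0.483965.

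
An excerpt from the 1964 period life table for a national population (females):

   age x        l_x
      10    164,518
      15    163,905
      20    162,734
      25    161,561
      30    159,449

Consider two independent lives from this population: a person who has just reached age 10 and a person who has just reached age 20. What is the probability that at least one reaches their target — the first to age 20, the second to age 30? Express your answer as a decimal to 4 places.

0.9998

p₁ = l_20/l_10 = 162,734/164,518 = 0.989156; p₂ = l_30/l_20 = 159,449/162,734 = 0.979814.
P(at least one) = 1 − (1−p₁)(1−p₂) = 1 − 0.010844 × 0.020186 = 0.999781.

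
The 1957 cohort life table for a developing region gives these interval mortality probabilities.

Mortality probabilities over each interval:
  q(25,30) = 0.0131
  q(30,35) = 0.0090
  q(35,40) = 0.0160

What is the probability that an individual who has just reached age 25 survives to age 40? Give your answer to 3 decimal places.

P(survive 25→40) = (1 − 0.0131) × (1 − 0.0090) × (1 − 0.0160).
= 0.9869 × 0.9910 × 0.9840 = 0.962370.

0.962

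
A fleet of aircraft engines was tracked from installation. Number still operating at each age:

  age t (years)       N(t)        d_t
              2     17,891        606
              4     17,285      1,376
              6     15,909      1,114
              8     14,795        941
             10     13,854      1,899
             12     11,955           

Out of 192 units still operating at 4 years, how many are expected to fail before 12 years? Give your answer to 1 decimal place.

59.2

The relevant probability is 1 − 11,955/17,285 = 0.308360.
Expected number = 192 × 0.308360 = 59.2.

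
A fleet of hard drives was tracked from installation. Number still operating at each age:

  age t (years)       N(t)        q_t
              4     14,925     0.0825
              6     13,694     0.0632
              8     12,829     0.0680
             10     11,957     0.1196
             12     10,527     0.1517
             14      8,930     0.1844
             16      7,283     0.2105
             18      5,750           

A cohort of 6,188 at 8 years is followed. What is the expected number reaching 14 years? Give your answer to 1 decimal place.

4307.3

The relevant probability is 8,930/12,829 = 0.696079.
Expected number = 6,188 × 0.696079 = 4307.3.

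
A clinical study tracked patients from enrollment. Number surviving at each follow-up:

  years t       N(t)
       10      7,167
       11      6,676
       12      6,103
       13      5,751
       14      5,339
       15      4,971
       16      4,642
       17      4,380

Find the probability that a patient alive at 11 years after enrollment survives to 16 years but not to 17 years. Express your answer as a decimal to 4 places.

This is the probability of reaching 16 but not 17, conditional on being alive at 11: (N(16) − N(17)) / N(11).
= (4,642 − 4,380) / 6,676 = 262 / 6,676 = 0.039245.

0.0392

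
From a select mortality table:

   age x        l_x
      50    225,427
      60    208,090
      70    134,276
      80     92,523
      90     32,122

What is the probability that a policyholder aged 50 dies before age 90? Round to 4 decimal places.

P(die before 90 | alive at 50) = 1 − l_90/l_50 = 1 − 32,122/225,427 = (193,305)/225,427 = 0.857506.

0.8575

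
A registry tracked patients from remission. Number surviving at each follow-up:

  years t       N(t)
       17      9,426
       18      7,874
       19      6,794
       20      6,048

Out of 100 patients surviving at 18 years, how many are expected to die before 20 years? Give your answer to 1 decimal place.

23.2

The relevant probability is 1 − 6,048/7,874 = 0.231902.
Expected number = 100 × 0.231902 = 23.2.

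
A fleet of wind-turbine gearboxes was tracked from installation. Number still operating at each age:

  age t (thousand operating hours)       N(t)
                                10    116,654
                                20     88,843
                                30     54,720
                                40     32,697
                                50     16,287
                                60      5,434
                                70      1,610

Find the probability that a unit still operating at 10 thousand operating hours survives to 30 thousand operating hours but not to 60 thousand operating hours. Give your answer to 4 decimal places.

0.4225

This is the probability of reaching 30 but not 60, conditional on being operational at 10: (N(30) − N(60)) / N(10).
= (54,720 − 5,434) / 116,654 = 49,286 / 116,654 = 0.422497.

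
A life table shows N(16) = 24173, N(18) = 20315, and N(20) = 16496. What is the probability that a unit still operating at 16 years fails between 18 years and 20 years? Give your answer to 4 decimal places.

0.1580

This is the probability of reaching 18 but not 20, conditional on being operational at 16: (N(18) − N(20)) / N(16).
= (20315 − 16496) / 24173 = 3819 / 24173 = 0.157986.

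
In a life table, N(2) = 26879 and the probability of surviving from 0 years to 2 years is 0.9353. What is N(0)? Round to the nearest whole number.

N(0) = N(2) / p = 26879 / 0.9353 = 28738.

28738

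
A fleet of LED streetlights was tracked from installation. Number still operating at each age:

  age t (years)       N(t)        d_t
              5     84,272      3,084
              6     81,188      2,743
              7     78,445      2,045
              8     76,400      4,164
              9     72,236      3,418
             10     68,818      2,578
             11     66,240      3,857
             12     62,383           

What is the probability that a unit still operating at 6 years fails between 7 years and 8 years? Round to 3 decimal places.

0.025

This is the probability of reaching 7 but not 8, conditional on being operational at 6: (N(7) − N(8)) / N(6).
= (78,445 − 76,400) / 81,188 = 2,045 / 81,188 = 0.025188.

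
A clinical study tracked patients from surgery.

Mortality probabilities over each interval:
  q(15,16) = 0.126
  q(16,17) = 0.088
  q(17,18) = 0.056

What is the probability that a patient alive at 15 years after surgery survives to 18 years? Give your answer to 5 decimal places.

Chaining the interval survival probabilities: (1 − 0.126) × (1 − 0.088) × (1 − 0.056).
= 0.874 × 0.912 × 0.944 = 0.752451.

0.75245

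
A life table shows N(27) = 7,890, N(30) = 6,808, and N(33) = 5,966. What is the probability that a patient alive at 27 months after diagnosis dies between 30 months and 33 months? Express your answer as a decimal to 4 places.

This is the probability of reaching 30 but not 33, conditional on being alive at 27: (N(30) − N(33)) / N(27).
= (6,808 − 5,966) / 7,890 = 842 / 7,890 = 0.106717.

0.1067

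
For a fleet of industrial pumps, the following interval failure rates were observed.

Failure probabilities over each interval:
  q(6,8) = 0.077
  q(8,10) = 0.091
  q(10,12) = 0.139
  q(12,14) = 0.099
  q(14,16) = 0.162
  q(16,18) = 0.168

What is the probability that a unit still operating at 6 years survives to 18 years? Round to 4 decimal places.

P(survive 6→18) = (1 − 0.077) × (1 − 0.091) × (1 − 0.139) × (1 − 0.099) × (1 − 0.162) × (1 − 0.168).
= 0.923 × 0.909 × 0.861 × 0.901 × 0.838 × 0.832 = 0.453796.

0.4538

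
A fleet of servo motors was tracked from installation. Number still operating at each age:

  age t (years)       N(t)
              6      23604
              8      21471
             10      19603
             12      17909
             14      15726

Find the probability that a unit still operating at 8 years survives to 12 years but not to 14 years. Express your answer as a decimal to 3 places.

0.102

This is the probability of reaching 12 but not 14, conditional on being operational at 8: (N(12) − N(14)) / N(8).
= (17909 − 15726) / 21471 = 2183 / 21471 = 0.101672.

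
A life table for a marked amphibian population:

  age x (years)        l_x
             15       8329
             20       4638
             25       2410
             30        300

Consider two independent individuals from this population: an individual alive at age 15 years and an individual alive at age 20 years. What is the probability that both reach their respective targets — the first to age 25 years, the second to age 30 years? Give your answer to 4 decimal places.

0.0187

p₁ = l_25/l_15 = 2410/8329 = 0.289350; p₂ = l_30/l_20 = 300/4638 = 0.064683.
P(both) = p₁ × p₂ = 0.289350 × 0.064683 = 0.018716.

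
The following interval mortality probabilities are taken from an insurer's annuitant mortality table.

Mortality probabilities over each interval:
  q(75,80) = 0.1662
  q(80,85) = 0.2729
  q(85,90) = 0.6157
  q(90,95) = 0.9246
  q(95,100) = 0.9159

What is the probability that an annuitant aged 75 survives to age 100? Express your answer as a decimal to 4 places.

The overall survival probability is (1 − 0.1662) × (1 − 0.2729) × (1 − 0.6157) × (1 − 0.9246) × (1 − 0.9159).
= 0.8338 × 0.7271 × 0.3843 × 0.0754 × 0.0841 = 0.001477.

0.0015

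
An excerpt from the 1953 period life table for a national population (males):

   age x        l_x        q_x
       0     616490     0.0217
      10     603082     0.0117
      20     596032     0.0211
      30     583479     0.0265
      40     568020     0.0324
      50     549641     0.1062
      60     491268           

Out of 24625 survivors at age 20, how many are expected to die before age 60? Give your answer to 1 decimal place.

4328.3

The relevant probability is 1 − 491268/596032 = 0.175769.
Expected number = 24625 × 0.175769 = 4328.3.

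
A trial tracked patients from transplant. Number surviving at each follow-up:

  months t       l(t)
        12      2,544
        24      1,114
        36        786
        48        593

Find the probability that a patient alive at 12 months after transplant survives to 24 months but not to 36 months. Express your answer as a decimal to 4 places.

This is the probability of reaching 24 but not 36, conditional on being alive at 12: (l(24) − l(36)) / l(12).
= (1,114 − 786) / 2,544 = 328 / 2,544 = 0.128931.

0.1289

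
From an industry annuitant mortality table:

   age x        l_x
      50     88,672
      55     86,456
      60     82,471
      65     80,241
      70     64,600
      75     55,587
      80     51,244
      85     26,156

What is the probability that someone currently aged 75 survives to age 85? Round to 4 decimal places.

The conditional survival probability is l_85/l_75 = 26,156/55,587 = 0.470542.

0.4705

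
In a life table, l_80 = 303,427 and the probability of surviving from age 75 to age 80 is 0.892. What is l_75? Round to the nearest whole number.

l_75 = l_80 / p = 303,427 / 0.892 = 340165.

340165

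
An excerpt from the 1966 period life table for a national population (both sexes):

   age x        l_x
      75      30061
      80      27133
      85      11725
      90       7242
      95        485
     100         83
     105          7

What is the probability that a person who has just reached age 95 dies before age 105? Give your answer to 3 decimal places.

P(die before 105 | alive at 95) = 1 − l_105/l_95 = 1 − 7/485 = (478)/485 = 0.985567.

0.986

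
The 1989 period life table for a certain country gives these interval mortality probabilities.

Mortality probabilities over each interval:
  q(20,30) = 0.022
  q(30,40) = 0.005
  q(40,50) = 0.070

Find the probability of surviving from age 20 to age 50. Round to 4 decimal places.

0.9050

Chaining the interval survival probabilities: (1 − 0.022) × (1 − 0.005) × (1 − 0.070).
= 0.978 × 0.995 × 0.930 = 0.904992.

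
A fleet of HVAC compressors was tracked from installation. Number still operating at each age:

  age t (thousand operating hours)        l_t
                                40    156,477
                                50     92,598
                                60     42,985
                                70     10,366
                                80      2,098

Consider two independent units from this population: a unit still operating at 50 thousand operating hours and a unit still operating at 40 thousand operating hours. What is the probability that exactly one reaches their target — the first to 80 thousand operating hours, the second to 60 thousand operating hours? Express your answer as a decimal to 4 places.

0.2849

p₁ = l_80/l_50 = 2,098/92,598 = 0.022657; p₂ = l_60/l_40 = 42,985/156,477 = 0.274705.
P(exactly one) = p₁(1−p₂) + (1−p₁)p₂ = 0.016433 + 0.268481 = 0.284914.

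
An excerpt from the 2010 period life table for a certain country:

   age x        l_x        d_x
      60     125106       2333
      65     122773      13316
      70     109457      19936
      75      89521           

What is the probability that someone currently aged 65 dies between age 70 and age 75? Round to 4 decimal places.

0.1624

We want 5|5q65 = (l_70 − l_75)/l_65.
This is the probability of reaching 70 but not 75, conditional on being alive at 65: (l_70 − l_75) / l_65.
= (109457 − 89521) / 122773 = 19936 / 122773 = 0.162381.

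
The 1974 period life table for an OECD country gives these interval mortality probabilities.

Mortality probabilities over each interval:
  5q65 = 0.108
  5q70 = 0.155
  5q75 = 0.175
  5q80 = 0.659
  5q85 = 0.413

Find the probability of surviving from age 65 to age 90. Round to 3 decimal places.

25p65 = (1 − 0.108) × (1 − 0.155) × (1 − 0.175) × (1 − 0.659) × (1 − 0.413).
= 0.892 × 0.845 × 0.825 × 0.341 × 0.587 = 0.124471.

0.124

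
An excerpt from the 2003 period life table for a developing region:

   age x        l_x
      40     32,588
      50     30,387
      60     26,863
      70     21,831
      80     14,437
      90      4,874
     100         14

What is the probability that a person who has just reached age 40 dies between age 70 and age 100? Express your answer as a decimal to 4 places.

This is the probability of reaching 70 but not 100, conditional on being alive at 40: (l_70 − l_100) / l_40.
= (21,831 − 14) / 32,588 = 21,817 / 32,588 = 0.669480.

0.6695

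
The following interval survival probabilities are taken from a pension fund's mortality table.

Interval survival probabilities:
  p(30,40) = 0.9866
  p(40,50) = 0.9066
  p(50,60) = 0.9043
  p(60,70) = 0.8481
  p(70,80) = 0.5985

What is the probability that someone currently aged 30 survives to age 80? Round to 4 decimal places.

P(survive 30→80) = 0.9866 × 0.9066 × 0.9043 × 0.8481 × 0.5985.
= 0.410564.

0.4106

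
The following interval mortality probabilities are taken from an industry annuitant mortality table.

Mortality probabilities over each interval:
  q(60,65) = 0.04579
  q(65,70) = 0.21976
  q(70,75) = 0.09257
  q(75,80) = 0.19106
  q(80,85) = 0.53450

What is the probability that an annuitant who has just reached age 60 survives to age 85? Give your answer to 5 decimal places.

P(survive 60→85) = (1 − 0.04579) × (1 − 0.21976) × (1 − 0.09257) × (1 − 0.19106) × (1 − 0.53450).
= 0.95421 × 0.78024 × 0.90743 × 0.80894 × 0.46550 = 0.254402.

0.25440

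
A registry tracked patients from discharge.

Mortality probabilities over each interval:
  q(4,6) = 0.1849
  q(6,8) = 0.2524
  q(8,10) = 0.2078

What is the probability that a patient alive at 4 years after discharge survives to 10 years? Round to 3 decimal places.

Chaining the interval survival probabilities: (1 − 0.1849) × (1 − 0.2524) × (1 − 0.2078).
= 0.8151 × 0.7476 × 0.7922 = 0.482742.

0.483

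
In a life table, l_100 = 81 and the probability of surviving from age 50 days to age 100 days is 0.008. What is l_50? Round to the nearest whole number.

l_50 = l_100 / p = 81 / 0.008 = 10125.

10125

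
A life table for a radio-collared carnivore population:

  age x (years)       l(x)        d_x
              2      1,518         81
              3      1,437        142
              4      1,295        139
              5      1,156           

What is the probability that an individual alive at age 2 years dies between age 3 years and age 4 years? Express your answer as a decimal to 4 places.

This is the probability of reaching 3 but not 4, conditional on being alive at 2: (l(3) − l(4)) / l(2).
= (1,437 − 1,295) / 1,518 = 142 / 1,518 = 0.093544.

0.0935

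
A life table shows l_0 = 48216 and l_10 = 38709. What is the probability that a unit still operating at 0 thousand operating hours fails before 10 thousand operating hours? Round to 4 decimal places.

0.1972

P(fail before 10 | operational at 0) = 1 − l_10/l_0 = 1 − 38709/48216 = (9507)/48216 = 0.197175.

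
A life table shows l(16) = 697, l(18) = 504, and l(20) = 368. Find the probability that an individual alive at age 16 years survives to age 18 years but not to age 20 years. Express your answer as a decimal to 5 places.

This is the probability of reaching 18 but not 20, conditional on being alive at 16: (l(18) − l(20)) / l(16).
= (504 − 368) / 697 = 136 / 697 = 0.195122.

0.19512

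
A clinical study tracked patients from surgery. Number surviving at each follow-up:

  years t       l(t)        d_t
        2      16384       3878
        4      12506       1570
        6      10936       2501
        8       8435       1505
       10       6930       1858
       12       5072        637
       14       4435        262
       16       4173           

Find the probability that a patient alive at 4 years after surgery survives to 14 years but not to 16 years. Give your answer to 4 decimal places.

This is the probability of reaching 14 but not 16, conditional on being alive at 4: (l(14) − l(16)) / l(4).
= (4435 − 4173) / 12506 = 262 / 12506 = 0.020950.

0.0209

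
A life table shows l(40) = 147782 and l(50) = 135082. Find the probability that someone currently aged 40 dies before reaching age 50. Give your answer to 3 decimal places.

0.086

P(die before 50 | alive at 40) = 1 − l(50)/l(40) = 1 − 135082/147782 = (12700)/147782 = 0.085937.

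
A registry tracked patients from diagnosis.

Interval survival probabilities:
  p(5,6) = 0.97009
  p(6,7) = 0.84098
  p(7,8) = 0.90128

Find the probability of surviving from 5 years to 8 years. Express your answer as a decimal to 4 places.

0.7353

The overall survival probability is 0.97009 × 0.84098 × 0.90128.
= 0.735288.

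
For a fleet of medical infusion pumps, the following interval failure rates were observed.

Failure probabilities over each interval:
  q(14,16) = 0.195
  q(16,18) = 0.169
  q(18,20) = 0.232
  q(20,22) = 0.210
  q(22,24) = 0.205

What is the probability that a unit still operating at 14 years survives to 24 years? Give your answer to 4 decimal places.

Chaining the interval survival probabilities: (1 − 0.195) × (1 − 0.169) × (1 − 0.232) × (1 − 0.210) × (1 − 0.205).
= 0.805 × 0.831 × 0.768 × 0.790 × 0.795 = 0.322665.

0.3227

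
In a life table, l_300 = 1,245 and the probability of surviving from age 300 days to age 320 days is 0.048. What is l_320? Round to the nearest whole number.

l_320 = l_300 × p = 1,245 × 0.048 = 60.

60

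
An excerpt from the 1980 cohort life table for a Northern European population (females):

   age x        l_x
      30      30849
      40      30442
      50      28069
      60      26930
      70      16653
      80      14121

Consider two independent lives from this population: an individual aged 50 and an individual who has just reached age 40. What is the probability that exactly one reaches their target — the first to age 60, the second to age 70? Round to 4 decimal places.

p₁ = l_60/l_50 = 26930/28069 = 0.959421; p₂ = l_70/l_40 = 16653/30442 = 0.547040.
P(exactly one) = p₁(1−p₂) + (1−p₁)p₂ = 0.434579 + 0.022198 = 0.456778.

0.4568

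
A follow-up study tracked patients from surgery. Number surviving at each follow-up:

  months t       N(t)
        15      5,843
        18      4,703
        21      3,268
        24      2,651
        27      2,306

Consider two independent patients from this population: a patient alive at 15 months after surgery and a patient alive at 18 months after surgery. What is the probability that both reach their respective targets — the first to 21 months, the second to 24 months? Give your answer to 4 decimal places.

p₁ = N(21)/N(15) = 3,268/5,843 = 0.559302; p₂ = N(24)/N(18) = 2,651/4,703 = 0.563683.
P(both) = p₁ × p₂ = 0.559302 × 0.563683 = 0.315269.

0.3153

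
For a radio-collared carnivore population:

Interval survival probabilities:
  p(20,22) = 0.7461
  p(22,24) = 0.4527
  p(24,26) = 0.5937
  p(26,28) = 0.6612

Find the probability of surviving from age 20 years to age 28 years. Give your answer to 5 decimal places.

Survival from 20 to 28 is the product of surviving each interval: 0.7461 × 0.4527 × 0.5937 × 0.6612.
= 0.132589.

0.13259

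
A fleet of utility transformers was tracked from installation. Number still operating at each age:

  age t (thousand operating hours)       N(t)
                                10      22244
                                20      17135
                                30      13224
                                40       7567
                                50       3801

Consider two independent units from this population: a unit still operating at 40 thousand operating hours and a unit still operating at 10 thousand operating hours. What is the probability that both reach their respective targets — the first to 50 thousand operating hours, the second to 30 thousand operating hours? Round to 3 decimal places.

0.299

p₁ = N(50)/N(40) = 3801/7567 = 0.502313; p₂ = N(30)/N(10) = 13224/22244 = 0.594497.
P(both) = p₁ × p₂ = 0.502313 × 0.594497 = 0.298624.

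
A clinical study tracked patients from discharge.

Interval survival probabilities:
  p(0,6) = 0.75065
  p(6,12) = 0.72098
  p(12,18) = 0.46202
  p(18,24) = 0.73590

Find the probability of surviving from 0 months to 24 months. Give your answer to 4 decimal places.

0.1840

P(survive 0→24) = 0.75065 × 0.72098 × 0.46202 × 0.73590.
= 0.184010.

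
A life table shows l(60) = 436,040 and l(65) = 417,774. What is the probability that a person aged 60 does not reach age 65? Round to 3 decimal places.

0.042

P(die before 65 | alive at 60) = 1 − l(65)/l(60) = 1 − 417,774/436,040 = (18,266)/436,040 = 0.041891.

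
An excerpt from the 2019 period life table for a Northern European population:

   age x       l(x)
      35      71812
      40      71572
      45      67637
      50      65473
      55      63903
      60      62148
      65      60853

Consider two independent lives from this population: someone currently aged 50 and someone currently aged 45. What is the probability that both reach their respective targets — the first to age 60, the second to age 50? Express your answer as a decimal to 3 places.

p₁ = l(60)/l(50) = 62148/65473 = 0.949216; p₂ = l(50)/l(45) = 65473/67637 = 0.968006.
P(both) = p₁ × p₂ = 0.949216 × 0.968006 = 0.918847.

0.919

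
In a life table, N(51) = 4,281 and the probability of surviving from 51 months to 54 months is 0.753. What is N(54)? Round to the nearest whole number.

N(54) = N(51) × p = 4,281 × 0.753 = 3224.

3224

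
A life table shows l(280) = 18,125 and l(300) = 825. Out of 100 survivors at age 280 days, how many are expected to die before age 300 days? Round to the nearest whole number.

95

The relevant probability is 1 − 825/18,125 = 0.954483.
Expected number = 100 × 0.954483 = 95.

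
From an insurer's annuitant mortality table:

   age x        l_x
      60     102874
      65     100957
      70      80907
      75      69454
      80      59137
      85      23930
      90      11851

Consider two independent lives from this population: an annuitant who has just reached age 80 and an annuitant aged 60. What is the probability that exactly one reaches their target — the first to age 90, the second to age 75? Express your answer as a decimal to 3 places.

0.605

p₁ = l_90/l_80 = 11851/59137 = 0.200399; p₂ = l_75/l_60 = 69454/102874 = 0.675137.
P(exactly one) = p₁(1−p₂) + (1−p₁)p₂ = 0.065102 + 0.539840 = 0.604942.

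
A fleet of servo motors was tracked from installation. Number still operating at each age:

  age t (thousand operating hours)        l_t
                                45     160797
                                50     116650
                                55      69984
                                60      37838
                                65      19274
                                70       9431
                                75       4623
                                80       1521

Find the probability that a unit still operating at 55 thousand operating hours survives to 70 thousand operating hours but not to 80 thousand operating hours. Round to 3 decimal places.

This is the probability of reaching 70 but not 80, conditional on being operational at 55: (l_70 − l_80) / l_55.
= (9431 − 1521) / 69984 = 7910 / 69984 = 0.113026.

0.113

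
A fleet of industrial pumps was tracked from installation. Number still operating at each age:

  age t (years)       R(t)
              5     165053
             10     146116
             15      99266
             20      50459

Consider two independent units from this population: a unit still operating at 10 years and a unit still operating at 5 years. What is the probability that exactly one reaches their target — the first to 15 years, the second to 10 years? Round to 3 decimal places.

0.362

p₁ = R(15)/R(10) = 99266/146116 = 0.679364; p₂ = R(10)/R(5) = 146116/165053 = 0.885267.
P(exactly one) = p₁(1−p₂) + (1−p₁)p₂ = 0.077945 + 0.283848 = 0.361794.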